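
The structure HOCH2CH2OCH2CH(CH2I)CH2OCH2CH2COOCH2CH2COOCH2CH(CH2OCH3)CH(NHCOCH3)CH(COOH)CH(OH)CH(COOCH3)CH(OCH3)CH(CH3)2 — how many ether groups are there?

4

HO– on an sp³ carbon → alcohol.
C–O–C with sp³ carbons on both sides and no adjacent C=O → ether.
pendant –CH2X: halogen on sp³ carbon → alkyl halide.
C–O–C with sp³ carbons on both sides and no adjacent C=O → ether.
–C(=O)–O–C with C on the carbonyl side → ester.
–C(=O)–O–C with C on the carbonyl side → ester.
pendant –CH2OCH3: C–O–C linkage → ether.
pendant –NHC(=O)CH3: N bonded to a carbonyl → amide (not amine).
pendant –COOH: carbonyl C bonded to C and –OH → carboxylic acid.
–OH on an sp³ carbon → alcohol (secondary).
pendant –COOCH3: carbonyl C bonded to C and –OCH3 → ester.
pendant –OCH3: C–O–C with sp³ C, no adjacent C=O → ether.
Ether appears at: CH2OCH2, CH2OCH2, CH(CH2OCH3), CH(OCH3) → 4.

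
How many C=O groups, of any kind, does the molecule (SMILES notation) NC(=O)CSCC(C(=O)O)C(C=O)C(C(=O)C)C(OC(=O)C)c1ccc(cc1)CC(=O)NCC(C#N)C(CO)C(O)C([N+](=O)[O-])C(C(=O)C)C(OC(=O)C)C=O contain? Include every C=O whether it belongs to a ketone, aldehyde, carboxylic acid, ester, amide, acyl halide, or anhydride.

H2NCO: amide, 1 C=O (running total 1).
CH(COOH): carboxylic acid, 1 C=O (running total 2).
CH(CHO): aldehyde, 1 C=O (running total 3).
CH(COCH3): ketone, 1 C=O (running total 4).
CH(OCOCH3): ester, 1 C=O (running total 5).
CH2CONHCH2: amide, 1 C=O (running total 6).
CH(COCH3): ketone, 1 C=O (running total 7).
CH(OCOCH3): ester, 1 C=O (running total 8).
CHO: aldehyde, 1 C=O (running total 9).

9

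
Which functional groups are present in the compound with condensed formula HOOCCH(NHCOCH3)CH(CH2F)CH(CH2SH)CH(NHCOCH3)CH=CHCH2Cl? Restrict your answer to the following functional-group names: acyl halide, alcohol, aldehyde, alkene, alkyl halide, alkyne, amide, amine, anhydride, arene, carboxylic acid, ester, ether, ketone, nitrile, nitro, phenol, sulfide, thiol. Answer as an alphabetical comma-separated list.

–COOH: carbonyl C bonded to –OH and C → carboxylic acid (the –OH is not a separate alcohol).
pendant –NHC(=O)CH3: N bonded to a carbonyl → amide (not amine).
pendant –CH2X: halogen on sp³ carbon → alkyl halide.
pendant –CH2SH → thiol.
pendant –NHC(=O)CH3: N bonded to a carbonyl → amide (not amine).
C=C double bond → alkene.
halogen on an sp³ carbon → alkyl halide.

alkene, alkyl halide, amide, carboxylic acid, thiol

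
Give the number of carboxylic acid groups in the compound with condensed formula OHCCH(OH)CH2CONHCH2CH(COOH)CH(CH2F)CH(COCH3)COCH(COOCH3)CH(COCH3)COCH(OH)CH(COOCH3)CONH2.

Reading the structure from left to right:
  OHC: terminal –CHO: carbonyl C bonded to H and C → aldehyde.
  CH(OH): –OH on an sp³ carbon → alcohol (secondary).
  CH2CONHCH2: –C(=O)–N– linkage → amide (the N is not an amine).
  CH(COOH): pendant –COOH: carbonyl C bonded to C and –OH → carboxylic acid.
  CH(CH2F): pendant –CH2X: halogen on sp³ carbon → alkyl halide.
  CH(COCH3): pendant –COCH3: carbonyl C bonded to two carbons → ketone.
  CO: –C(=O)– with carbon on both sides → ketone.
  CH(COOCH3): pendant –COOCH3: carbonyl C bonded to C and –OCH3 → ester.
  CH(COCH3): pendant –COCH3: carbonyl C bonded to two carbons → ketone.
  CO: –C(=O)– with carbon on both sides → ketone.
  CH(OH): –OH on an sp³ carbon → alcohol (secondary).
  CH(COOCH3): pendant –COOCH3: carbonyl C bonded to C and –OCH3 → ester.
  CONH2: –C(=O)NH2: carbonyl C bonded to C and to N → amide (the N is not a separate amine).
Carboxylic acid appears at: CH(COOH) → 1.

1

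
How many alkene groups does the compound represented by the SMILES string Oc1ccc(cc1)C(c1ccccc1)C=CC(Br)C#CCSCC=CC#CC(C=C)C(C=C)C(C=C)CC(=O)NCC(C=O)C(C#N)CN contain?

5

Taking each segment in turn:
  HOC6H4: –OH attached directly to an aromatic ring → phenol (not alcohol); the ring itself is an arene.
  CH(C6H5): pendant –C6H5: benzene ring → arene.
  CH=CH: C=C double bond → alkene.
  CH(Br): halogen on an sp³ carbon → alkyl halide.
  C≡C: C≡C triple bond → alkyne.
  CH2SCH2: C–S–C linkage → sulfide (thioether).
  CH=CH: C=C double bond → alkene.
  C≡C: C≡C triple bond → alkyne.
  CH(CH=CH2): pendant –CH=CH2: C=C double bond → alkene.
  CH(CH=CH2): pendant –CH=CH2: C=C double bond → alkene.
  CH(CH=CH2): pendant –CH=CH2: C=C double bond → alkene.
  CH2CONHCH2: –C(=O)–N– linkage → amide (the N is not an amine).
  CH(CHO): pendant –CHO: carbonyl C bonded to C and H → aldehyde.
  CH(CN): pendant –C≡N: nitrile.
  CH2NH2: –NH2 on an sp³ carbon with no adjacent C=O → amine.
Alkene appears at: CH=CH, CH=CH, CH(CH=CH2), CH(CH=CH2), CH(CH=CH2) → 5.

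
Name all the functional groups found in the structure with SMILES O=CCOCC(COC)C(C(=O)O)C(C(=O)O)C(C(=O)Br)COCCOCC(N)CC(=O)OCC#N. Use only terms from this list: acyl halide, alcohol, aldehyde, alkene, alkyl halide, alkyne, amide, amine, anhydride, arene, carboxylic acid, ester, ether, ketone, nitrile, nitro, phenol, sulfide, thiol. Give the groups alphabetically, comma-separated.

terminal –CHO: carbonyl C bonded to H and C → aldehyde.
C–O–C with sp³ carbons on both sides and no adjacent C=O → ether.
pendant –CH2OCH3: C–O–C linkage → ether.
pendant –COOH: carbonyl C bonded to C and –OH → carboxylic acid.
pendant –COOH: carbonyl C bonded to C and –OH → carboxylic acid.
pendant –C(=O)X: carbonyl C bonded to C and halogen → acyl halide.
C–O–C with sp³ carbons on both sides and no adjacent C=O → ether.
C–O–C with sp³ carbons on both sides and no adjacent C=O → ether.
–NH2 on an sp³ carbon with no adjacent C=O → amine.
–C(=O)–O–C with C on the carbonyl side → ester.
–C≡N: carbon triple-bonded to nitrogen → nitrile.

acyl halide, aldehyde, amine, carboxylic acid, ester, ether, nitrile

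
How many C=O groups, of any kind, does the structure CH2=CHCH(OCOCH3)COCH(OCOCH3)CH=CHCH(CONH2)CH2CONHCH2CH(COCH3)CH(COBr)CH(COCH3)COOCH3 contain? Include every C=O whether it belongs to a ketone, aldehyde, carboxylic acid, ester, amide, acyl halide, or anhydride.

CH(OCOCH3): ester, 1 C=O (running total 1).
CO: ketone, 1 C=O (running total 2).
CH(OCOCH3): ester, 1 C=O (running total 3).
CH(CONH2): amide, 1 C=O (running total 4).
CH2CONHCH2: amide, 1 C=O (running total 5).
CH(COCH3): ketone, 1 C=O (running total 6).
CH(COBr): acyl halide, 1 C=O (running total 7).
CH(COCH3): ketone, 1 C=O (running total 8).
COOCH3: ester, 1 C=O (running total 9).

9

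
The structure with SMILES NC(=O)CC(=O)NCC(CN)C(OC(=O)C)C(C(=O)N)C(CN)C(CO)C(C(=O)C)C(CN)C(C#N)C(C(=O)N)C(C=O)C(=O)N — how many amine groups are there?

–C(=O)NH2: carbonyl C bonded to C and to N → amide (the N is not a separate amine).
–C(=O)–N– linkage → amide (the N is not an amine).
pendant –CH2NH2: N on sp³ C, no adjacent C=O → amine.
pendant –OC(=O)CH3: an acyloxy group → ester.
pendant –CONH2: carbonyl C bonded to C and N → amide.
pendant –CH2NH2: N on sp³ C, no adjacent C=O → amine.
pendant –CH2OH on an sp³ backbone C → alcohol.
pendant –COCH3: carbonyl C bonded to two carbons → ketone.
pendant –CH2NH2: N on sp³ C, no adjacent C=O → amine.
pendant –C≡N: nitrile.
pendant –CONH2: carbonyl C bonded to C and N → amide.
pendant –CHO: carbonyl C bonded to C and H → aldehyde.
–C(=O)NH2: carbonyl C bonded to C and to N → amide (the N is not a separate amine).
Amine appears at: CH(CH2NH2), CH(CH2NH2), CH(CH2NH2) → 3.

3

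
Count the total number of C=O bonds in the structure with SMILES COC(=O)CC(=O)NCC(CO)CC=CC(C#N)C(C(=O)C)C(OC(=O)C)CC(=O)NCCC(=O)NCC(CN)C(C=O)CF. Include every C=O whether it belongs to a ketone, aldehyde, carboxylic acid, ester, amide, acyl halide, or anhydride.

CH3OOC: ester, 1 C=O (running total 1).
CH2CONHCH2: amide, 1 C=O (running total 2).
CH(COCH3): ketone, 1 C=O (running total 3).
CH(OCOCH3): ester, 1 C=O (running total 4).
CH2CONHCH2: amide, 1 C=O (running total 5).
CH2CONHCH2: amide, 1 C=O (running total 6).
CH(CHO): aldehyde, 1 C=O (running total 7).

7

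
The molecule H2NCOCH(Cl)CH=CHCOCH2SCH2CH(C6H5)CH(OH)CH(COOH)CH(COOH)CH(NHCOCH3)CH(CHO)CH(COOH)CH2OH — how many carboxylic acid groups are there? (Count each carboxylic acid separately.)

–C(=O)NH2: carbonyl C bonded to C and to N → amide (the N is not a separate amine).
halogen on an sp³ carbon → alkyl halide.
C=C double bond → alkene.
–C(=O)– with carbon on both sides → ketone.
C–S–C linkage → sulfide (thioether).
pendant –C6H5: benzene ring → arene.
–OH on an sp³ carbon → alcohol (secondary).
pendant –COOH: carbonyl C bonded to C and –OH → carboxylic acid.
pendant –COOH: carbonyl C bonded to C and –OH → carboxylic acid.
pendant –NHC(=O)CH3: N bonded to a carbonyl → amide (not amine).
pendant –CHO: carbonyl C bonded to C and H → aldehyde.
pendant –COOH: carbonyl C bonded to C and –OH → carboxylic acid.
–OH on an sp³ carbon → alcohol.
Carboxylic acid appears at: CH(COOH), CH(COOH), CH(COOH) → 3.

3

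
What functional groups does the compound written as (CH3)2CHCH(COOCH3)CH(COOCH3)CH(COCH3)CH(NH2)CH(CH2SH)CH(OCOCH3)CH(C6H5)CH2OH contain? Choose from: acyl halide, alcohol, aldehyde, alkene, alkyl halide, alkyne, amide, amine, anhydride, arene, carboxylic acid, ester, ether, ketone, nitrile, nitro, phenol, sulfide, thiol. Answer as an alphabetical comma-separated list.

Working along the chain:
  CH(COOCH3): pendant –COOCH3: carbonyl C bonded to C and –OCH3 → ester.
  CH(COOCH3): pendant –COOCH3: carbonyl C bonded to C and –OCH3 → ester.
  CH(COCH3): pendant –COCH3: carbonyl C bonded to two carbons → ketone.
  CH(NH2): –NH2 on an sp³ carbon with no adjacent C=O → amine.
  CH(CH2SH): pendant –CH2SH → thiol.
  CH(OCOCH3): pendant –OC(=O)CH3: an acyloxy group → ester.
  CH(C6H5): pendant –C6H5: benzene ring → arene.
  CH2OH: –OH on an sp³ carbon → alcohol.

alcohol, amine, arene, ester, ketone, thiol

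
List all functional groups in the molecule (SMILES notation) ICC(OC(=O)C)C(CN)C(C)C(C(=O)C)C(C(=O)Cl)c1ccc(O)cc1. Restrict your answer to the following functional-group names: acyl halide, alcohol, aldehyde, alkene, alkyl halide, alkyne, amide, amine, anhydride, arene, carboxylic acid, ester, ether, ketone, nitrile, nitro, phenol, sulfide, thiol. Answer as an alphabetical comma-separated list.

Working along the chain:
  ICH2: halogen on an sp³ carbon → alkyl halide.
  CH(OCOCH3): pendant –OC(=O)CH3: an acyloxy group → ester.
  CH(CH2NH2): pendant –CH2NH2: N on sp³ C, no adjacent C=O → amine.
  CH(COCH3): pendant –COCH3: carbonyl C bonded to two carbons → ketone.
  CH(COCl): pendant –C(=O)X: carbonyl C bonded to C and halogen → acyl halide.
  C6H4OH: –OH attached directly to an aromatic ring → phenol (not alcohol); the ring itself is an arene.

acyl halide, alkyl halide, amine, arene, ester, ketone, phenol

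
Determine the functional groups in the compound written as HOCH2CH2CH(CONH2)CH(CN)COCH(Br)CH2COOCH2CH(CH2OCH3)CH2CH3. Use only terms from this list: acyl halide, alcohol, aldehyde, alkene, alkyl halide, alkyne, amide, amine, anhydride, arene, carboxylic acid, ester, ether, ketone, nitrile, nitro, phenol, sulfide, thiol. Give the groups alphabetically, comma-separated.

Taking each segment in turn:
  HOCH2: HO– on an sp³ carbon → alcohol.
  CH(CONH2): pendant –CONH2: carbonyl C bonded to C and N → amide.
  CH(CN): pendant –C≡N: nitrile.
  CO: –C(=O)– with carbon on both sides → ketone.
  CH(Br): halogen on an sp³ carbon → alkyl halide.
  CH2COOCH2: –C(=O)–O–C with C on the carbonyl side → ester.
  CH(CH2OCH3): pendant –CH2OCH3: C–O–C linkage → ether.

alcohol, alkyl halide, amide, ester, ether, ketone, nitrile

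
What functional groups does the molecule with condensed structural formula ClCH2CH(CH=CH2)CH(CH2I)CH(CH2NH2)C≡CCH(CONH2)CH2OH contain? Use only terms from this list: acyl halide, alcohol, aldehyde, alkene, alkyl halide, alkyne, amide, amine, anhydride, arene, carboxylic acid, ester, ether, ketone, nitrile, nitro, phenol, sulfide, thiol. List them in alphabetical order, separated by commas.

alcohol, alkene, alkyl halide, alkyne, amide, amine

Taking each segment in turn:
  ClCH2: halogen on an sp³ carbon → alkyl halide.
  CH(CH=CH2): pendant –CH=CH2: C=C double bond → alkene.
  CH(CH2I): pendant –CH2X: halogen on sp³ carbon → alkyl halide.
  CH(CH2NH2): pendant –CH2NH2: N on sp³ C, no adjacent C=O → amine.
  C≡C: C≡C triple bond → alkyne.
  CH(CONH2): pendant –CONH2: carbonyl C bonded to C and N → amide.
  CH2OH: –OH on an sp³ carbon → alcohol.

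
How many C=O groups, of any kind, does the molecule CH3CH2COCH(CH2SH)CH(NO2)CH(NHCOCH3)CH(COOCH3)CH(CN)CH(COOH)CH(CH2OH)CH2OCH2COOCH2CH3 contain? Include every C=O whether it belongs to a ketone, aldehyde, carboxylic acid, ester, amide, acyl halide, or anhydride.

CO: ketone, 1 C=O (running total 1).
CH(NHCOCH3): amide, 1 C=O (running total 2).
CH(COOCH3): ester, 1 C=O (running total 3).
CH(COOH): carboxylic acid, 1 C=O (running total 4).
COOCH2CH3: ester, 1 C=O (running total 5).

5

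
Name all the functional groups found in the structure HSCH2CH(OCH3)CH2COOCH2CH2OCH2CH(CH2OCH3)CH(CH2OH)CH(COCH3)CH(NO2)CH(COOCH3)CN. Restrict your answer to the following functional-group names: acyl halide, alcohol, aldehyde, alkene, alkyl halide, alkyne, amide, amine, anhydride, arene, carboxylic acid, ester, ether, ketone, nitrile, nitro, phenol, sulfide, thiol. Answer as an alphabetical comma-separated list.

–SH on an sp³ carbon → thiol.
pendant –OCH3: C–O–C with sp³ C, no adjacent C=O → ether.
–C(=O)–O–C with C on the carbonyl side → ester.
C–O–C with sp³ carbons on both sides and no adjacent C=O → ether.
pendant –CH2OCH3: C–O–C linkage → ether.
pendant –CH2OH on an sp³ backbone C → alcohol.
pendant –COCH3: carbonyl C bonded to two carbons → ketone.
–NO2 on an sp³ carbon → nitro (the N=O is not a carbonyl).
pendant –COOCH3: carbonyl C bonded to C and –OCH3 → ester.
–C≡N: carbon triple-bonded to nitrogen → nitrile.

alcohol, ester, ether, ketone, nitrile, nitro, thiol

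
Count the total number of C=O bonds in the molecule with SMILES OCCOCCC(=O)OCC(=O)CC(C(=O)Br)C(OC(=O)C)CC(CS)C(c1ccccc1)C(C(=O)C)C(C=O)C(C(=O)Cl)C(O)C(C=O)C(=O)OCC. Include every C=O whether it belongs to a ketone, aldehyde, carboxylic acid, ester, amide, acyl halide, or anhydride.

CH2COOCH2: ester, 1 C=O (running total 1).
CO: ketone, 1 C=O (running total 2).
CH(COBr): acyl halide, 1 C=O (running total 3).
CH(OCOCH3): ester, 1 C=O (running total 4).
CH(COCH3): ketone, 1 C=O (running total 5).
CH(CHO): aldehyde, 1 C=O (running total 6).
CH(COCl): acyl halide, 1 C=O (running total 7).
CH(CHO): aldehyde, 1 C=O (running total 8).
COOCH2CH3: ester, 1 C=O (running total 9).

9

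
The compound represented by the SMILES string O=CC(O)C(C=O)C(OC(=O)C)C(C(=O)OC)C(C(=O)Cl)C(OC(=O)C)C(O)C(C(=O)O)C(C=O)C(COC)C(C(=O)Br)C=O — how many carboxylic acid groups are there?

terminal –CHO: carbonyl C bonded to H and C → aldehyde.
–OH on an sp³ carbon → alcohol (secondary).
pendant –CHO: carbonyl C bonded to C and H → aldehyde.
pendant –OC(=O)CH3: an acyloxy group → ester.
pendant –COOCH3: carbonyl C bonded to C and –OCH3 → ester.
pendant –C(=O)X: carbonyl C bonded to C and halogen → acyl halide.
pendant –OC(=O)CH3: an acyloxy group → ester.
–OH on an sp³ carbon → alcohol (secondary).
pendant –COOH: carbonyl C bonded to C and –OH → carboxylic acid.
pendant –CHO: carbonyl C bonded to C and H → aldehyde.
pendant –CH2OCH3: C–O–C linkage → ether.
pendant –C(=O)X: carbonyl C bonded to C and halogen → acyl halide.
terminal –CHO: carbonyl C bonded to H and C → aldehyde.
Carboxylic acid appears at: CH(COOH) → 1.

1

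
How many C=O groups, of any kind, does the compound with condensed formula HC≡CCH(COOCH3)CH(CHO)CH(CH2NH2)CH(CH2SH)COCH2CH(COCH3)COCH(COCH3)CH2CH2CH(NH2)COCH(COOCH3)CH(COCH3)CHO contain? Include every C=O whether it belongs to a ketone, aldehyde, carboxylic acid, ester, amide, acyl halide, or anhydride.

CH(COOCH3): ester, 1 C=O (running total 1).
CH(CHO): aldehyde, 1 C=O (running total 2).
CO: ketone, 1 C=O (running total 3).
CH(COCH3): ketone, 1 C=O (running total 4).
CO: ketone, 1 C=O (running total 5).
CH(COCH3): ketone, 1 C=O (running total 6).
CO: ketone, 1 C=O (running total 7).
CH(COOCH3): ester, 1 C=O (running total 8).
CH(COCH3): ketone, 1 C=O (running total 9).
CHO: aldehyde, 1 C=O (running total 10).

10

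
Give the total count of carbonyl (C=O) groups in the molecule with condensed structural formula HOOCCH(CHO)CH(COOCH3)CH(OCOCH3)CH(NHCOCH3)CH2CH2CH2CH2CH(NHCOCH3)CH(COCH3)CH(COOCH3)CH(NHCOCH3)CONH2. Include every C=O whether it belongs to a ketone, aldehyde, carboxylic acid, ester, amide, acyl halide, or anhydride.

10

HOOC: carboxylic acid, 1 C=O (running total 1).
CH(CHO): aldehyde, 1 C=O (running total 2).
CH(COOCH3): ester, 1 C=O (running total 3).
CH(OCOCH3): ester, 1 C=O (running total 4).
CH(NHCOCH3): amide, 1 C=O (running total 5).
CH(NHCOCH3): amide, 1 C=O (running total 6).
CH(COCH3): ketone, 1 C=O (running total 7).
CH(COOCH3): ester, 1 C=O (running total 8).
CH(NHCOCH3): amide, 1 C=O (running total 9).
CONH2: amide, 1 C=O (running total 10).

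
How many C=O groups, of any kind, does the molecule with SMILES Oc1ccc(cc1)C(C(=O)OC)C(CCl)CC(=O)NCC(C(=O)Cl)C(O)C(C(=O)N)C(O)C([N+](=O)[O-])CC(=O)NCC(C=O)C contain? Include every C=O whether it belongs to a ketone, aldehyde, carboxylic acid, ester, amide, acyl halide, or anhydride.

6

CH(COOCH3): ester, 1 C=O (running total 1).
CH2CONHCH2: amide, 1 C=O (running total 2).
CH(COCl): acyl halide, 1 C=O (running total 3).
CH(CONH2): amide, 1 C=O (running total 4).
CH2CONHCH2: amide, 1 C=O (running total 5).
CH(CHO): aldehyde, 1 C=O (running total 6).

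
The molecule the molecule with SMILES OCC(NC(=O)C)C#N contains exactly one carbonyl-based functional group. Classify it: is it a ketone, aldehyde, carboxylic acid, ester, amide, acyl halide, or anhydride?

The carbonyl is in the CH(NHCOCH3) segment: pendant –NHC(=O)CH3: N bonded to a carbonyl → amide (not amine).

amide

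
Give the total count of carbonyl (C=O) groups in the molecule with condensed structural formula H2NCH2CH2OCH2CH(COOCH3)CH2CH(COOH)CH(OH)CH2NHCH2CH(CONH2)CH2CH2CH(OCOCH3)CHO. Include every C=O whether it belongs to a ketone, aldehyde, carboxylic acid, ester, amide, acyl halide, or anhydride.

CH(COOCH3): ester, 1 C=O (running total 1).
CH(COOH): carboxylic acid, 1 C=O (running total 2).
CH(CONH2): amide, 1 C=O (running total 3).
CH(OCOCH3): ester, 1 C=O (running total 4).
CHO: aldehyde, 1 C=O (running total 5).

5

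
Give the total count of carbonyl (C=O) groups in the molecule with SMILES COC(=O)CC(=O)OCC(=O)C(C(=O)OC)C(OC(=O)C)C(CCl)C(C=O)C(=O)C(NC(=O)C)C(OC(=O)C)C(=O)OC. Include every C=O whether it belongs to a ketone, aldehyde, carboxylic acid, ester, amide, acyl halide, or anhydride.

CH3OOC: ester, 1 C=O (running total 1).
CH2COOCH2: ester, 1 C=O (running total 2).
CO: ketone, 1 C=O (running total 3).
CH(COOCH3): ester, 1 C=O (running total 4).
CH(OCOCH3): ester, 1 C=O (running total 5).
CH(CHO): aldehyde, 1 C=O (running total 6).
CO: ketone, 1 C=O (running total 7).
CH(NHCOCH3): amide, 1 C=O (running total 8).
CH(OCOCH3): ester, 1 C=O (running total 9).
COOCH3: ester, 1 C=O (running total 10).

10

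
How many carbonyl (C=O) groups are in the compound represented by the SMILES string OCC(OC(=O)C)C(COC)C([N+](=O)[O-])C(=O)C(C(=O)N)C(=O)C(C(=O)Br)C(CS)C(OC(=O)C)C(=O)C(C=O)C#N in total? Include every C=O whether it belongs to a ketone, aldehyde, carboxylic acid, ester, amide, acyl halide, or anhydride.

CH(OCOCH3): ester, 1 C=O (running total 1).
CO: ketone, 1 C=O (running total 2).
CH(CONH2): amide, 1 C=O (running total 3).
CO: ketone, 1 C=O (running total 4).
CH(COBr): acyl halide, 1 C=O (running total 5).
CH(OCOCH3): ester, 1 C=O (running total 6).
CO: ketone, 1 C=O (running total 7).
CH(CHO): aldehyde, 1 C=O (running total 8).

8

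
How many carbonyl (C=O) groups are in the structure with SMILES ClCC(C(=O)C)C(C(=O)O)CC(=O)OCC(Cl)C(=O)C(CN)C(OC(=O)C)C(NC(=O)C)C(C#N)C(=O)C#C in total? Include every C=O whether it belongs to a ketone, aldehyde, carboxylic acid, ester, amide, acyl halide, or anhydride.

7

CH(COCH3): ketone, 1 C=O (running total 1).
CH(COOH): carboxylic acid, 1 C=O (running total 2).
CH2COOCH2: ester, 1 C=O (running total 3).
CO: ketone, 1 C=O (running total 4).
CH(OCOCH3): ester, 1 C=O (running total 5).
CH(NHCOCH3): amide, 1 C=O (running total 6).
CO: ketone, 1 C=O (running total 7).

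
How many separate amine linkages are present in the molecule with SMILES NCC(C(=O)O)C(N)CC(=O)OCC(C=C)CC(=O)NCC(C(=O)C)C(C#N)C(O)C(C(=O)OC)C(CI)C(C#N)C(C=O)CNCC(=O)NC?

3

–NH2 on an sp³ carbon with no adjacent C=O → amine.
pendant –COOH: carbonyl C bonded to C and –OH → carboxylic acid.
–NH2 on an sp³ carbon with no adjacent C=O → amine.
–C(=O)–O–C with C on the carbonyl side → ester.
pendant –CH=CH2: C=C double bond → alkene.
–C(=O)–N– linkage → amide (the N is not an amine).
pendant –COCH3: carbonyl C bonded to two carbons → ketone.
pendant –C≡N: nitrile.
–OH on an sp³ carbon → alcohol (secondary).
pendant –COOCH3: carbonyl C bonded to C and –OCH3 → ester.
pendant –CH2X: halogen on sp³ carbon → alkyl halide.
pendant –C≡N: nitrile.
pendant –CHO: carbonyl C bonded to C and H → aldehyde.
C–N–C with sp³ carbons and no adjacent C=O → amine (secondary).
–C(=O)NHCH3: carbonyl C bonded to C and to N → amide (the N is not an amine).
Amine appears at: H2NCH2, CH(NH2), CH2NHCH2 → 3.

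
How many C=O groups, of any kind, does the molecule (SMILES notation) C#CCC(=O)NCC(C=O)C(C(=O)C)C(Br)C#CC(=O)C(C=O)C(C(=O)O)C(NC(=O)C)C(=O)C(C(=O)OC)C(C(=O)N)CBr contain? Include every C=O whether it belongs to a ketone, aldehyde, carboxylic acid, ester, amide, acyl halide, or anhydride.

10

CH2CONHCH2: amide, 1 C=O (running total 1).
CH(CHO): aldehyde, 1 C=O (running total 2).
CH(COCH3): ketone, 1 C=O (running total 3).
CO: ketone, 1 C=O (running total 4).
CH(CHO): aldehyde, 1 C=O (running total 5).
CH(COOH): carboxylic acid, 1 C=O (running total 6).
CH(NHCOCH3): amide, 1 C=O (running total 7).
CO: ketone, 1 C=O (running total 8).
CH(COOCH3): ester, 1 C=O (running total 9).
CH(CONH2): amide, 1 C=O (running total 10).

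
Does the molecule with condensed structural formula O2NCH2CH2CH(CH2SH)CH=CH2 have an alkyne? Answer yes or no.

no

–NO2 on carbon → nitro group.
pendant –CH2SH → thiol.
C=C double bond → alkene.
The groups actually present are: alkene, nitro, thiol.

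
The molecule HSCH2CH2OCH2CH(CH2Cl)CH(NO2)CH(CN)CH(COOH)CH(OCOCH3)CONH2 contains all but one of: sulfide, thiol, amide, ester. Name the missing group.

sulfide

amide: present (CONH2 — –C(=O)NH2: carbonyl C bonded to C and to N → amide (the N is not a separate amine)).
thiol: present (HSCH2 — –SH on an sp³ carbon → thiol).
ester: present (CH(OCOCH3) — pendant –OC(=O)CH3: an acyloxy group → ester).
sulfide: no segment matches this pattern.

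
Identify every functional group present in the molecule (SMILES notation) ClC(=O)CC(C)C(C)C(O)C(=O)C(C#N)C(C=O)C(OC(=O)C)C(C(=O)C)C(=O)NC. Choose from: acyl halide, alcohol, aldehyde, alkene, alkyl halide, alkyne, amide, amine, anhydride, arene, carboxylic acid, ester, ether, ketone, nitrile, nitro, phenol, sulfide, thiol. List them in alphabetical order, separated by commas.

Taking each segment in turn:
  ClCO: –C(=O)Cl: carbonyl C bonded to C and to a halogen → acyl halide (not alkyl halide).
  CH(OH): –OH on an sp³ carbon → alcohol (secondary).
  CO: –C(=O)– with carbon on both sides → ketone.
  CH(CN): pendant –C≡N: nitrile.
  CH(CHO): pendant –CHO: carbonyl C bonded to C and H → aldehyde.
  CH(OCOCH3): pendant –OC(=O)CH3: an acyloxy group → ester.
  CH(COCH3): pendant –COCH3: carbonyl C bonded to two carbons → ketone.
  CONHCH3: –C(=O)NHCH3: carbonyl C bonded to C and to N → amide (the N is not an amine).

acyl halide, alcohol, aldehyde, amide, ester, ketone, nitrile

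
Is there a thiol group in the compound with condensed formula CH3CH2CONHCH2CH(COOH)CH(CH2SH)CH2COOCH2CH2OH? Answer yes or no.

yes

–C(=O)–N– linkage → amide (the N is not an amine).
pendant –COOH: carbonyl C bonded to C and –OH → carboxylic acid.
pendant –CH2SH → thiol.
–C(=O)–O–C with C on the carbonyl side → ester.
–OH on an sp³ carbon → alcohol.
The CH(CH2SH) segment supplies the thiol: pendant –CH2SH → thiol.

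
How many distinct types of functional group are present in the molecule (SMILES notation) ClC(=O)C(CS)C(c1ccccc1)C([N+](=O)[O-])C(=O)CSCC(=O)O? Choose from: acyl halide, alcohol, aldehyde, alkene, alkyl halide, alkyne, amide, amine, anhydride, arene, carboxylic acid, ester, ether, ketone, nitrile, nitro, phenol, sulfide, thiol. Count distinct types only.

Taking each segment in turn:
  ClCO: –C(=O)Cl: carbonyl C bonded to C and to a halogen → acyl halide (not alkyl halide).
  CH(CH2SH): pendant –CH2SH → thiol.
  CH(C6H5): pendant –C6H5: benzene ring → arene.
  CH(NO2): –NO2 on an sp³ carbon → nitro (the N=O is not a carbonyl).
  CO: –C(=O)– with carbon on both sides → ketone.
  CH2SCH2: C–S–C linkage → sulfide (thioether).
  COOH: –COOH: carbonyl C bonded to –OH and C → carboxylic acid (the –OH is not a separate alcohol).
Distinct types present: acyl halide, arene, carboxylic acid, ketone, nitro, sulfide, thiol.

7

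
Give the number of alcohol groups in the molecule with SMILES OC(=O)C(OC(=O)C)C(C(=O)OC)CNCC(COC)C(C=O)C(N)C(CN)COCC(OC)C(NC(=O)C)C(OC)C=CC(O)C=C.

Taking each segment in turn:
  HOOC: –COOH: carbonyl C bonded to –OH and C → carboxylic acid (the –OH is not a separate alcohol).
  CH(OCOCH3): pendant –OC(=O)CH3: an acyloxy group → ester.
  CH(COOCH3): pendant –COOCH3: carbonyl C bonded to C and –OCH3 → ester.
  CH2NHCH2: C–N–C with sp³ carbons and no adjacent C=O → amine (secondary).
  CH(CH2OCH3): pendant –CH2OCH3: C–O–C linkage → ether.
  CH(CHO): pendant –CHO: carbonyl C bonded to C and H → aldehyde.
  CH(NH2): –NH2 on an sp³ carbon with no adjacent C=O → amine.
  CH(CH2NH2): pendant –CH2NH2: N on sp³ C, no adjacent C=O → amine.
  CH2OCH2: C–O–C with sp³ carbons on both sides and no adjacent C=O → ether.
  CH(OCH3): pendant –OCH3: C–O–C with sp³ C, no adjacent C=O → ether.
  CH(NHCOCH3): pendant –NHC(=O)CH3: N bonded to a carbonyl → amide (not amine).
  CH(OCH3): pendant –OCH3: C–O–C with sp³ C, no adjacent C=O → ether.
  CH=CH: C=C double bond → alkene.
  CH(OH): –OH on an sp³ carbon → alcohol (secondary).
  CH=CH2: C=C double bond → alkene.
Alcohol appears at: CH(OH) → 1.

1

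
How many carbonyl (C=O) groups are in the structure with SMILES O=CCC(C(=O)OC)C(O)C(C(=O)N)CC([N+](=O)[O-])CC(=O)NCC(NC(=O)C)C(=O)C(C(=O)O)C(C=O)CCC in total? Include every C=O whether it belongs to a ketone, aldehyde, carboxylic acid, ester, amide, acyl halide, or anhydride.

OHC: aldehyde, 1 C=O (running total 1).
CH(COOCH3): ester, 1 C=O (running total 2).
CH(CONH2): amide, 1 C=O (running total 3).
CH2CONHCH2: amide, 1 C=O (running total 4).
CH(NHCOCH3): amide, 1 C=O (running total 5).
CO: ketone, 1 C=O (running total 6).
CH(COOH): carboxylic acid, 1 C=O (running total 7).
CH(CHO): aldehyde, 1 C=O (running total 8).

8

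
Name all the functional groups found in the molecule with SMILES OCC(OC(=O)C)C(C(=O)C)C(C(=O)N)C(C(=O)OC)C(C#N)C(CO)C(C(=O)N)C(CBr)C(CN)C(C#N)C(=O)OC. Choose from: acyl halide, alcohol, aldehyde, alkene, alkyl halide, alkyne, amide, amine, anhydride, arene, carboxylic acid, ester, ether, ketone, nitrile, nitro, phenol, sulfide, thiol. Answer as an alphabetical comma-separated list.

alcohol, alkyl halide, amide, amine, ester, ketone, nitrile

Working along the chain:
  HOCH2: HO– on an sp³ carbon → alcohol.
  CH(OCOCH3): pendant –OC(=O)CH3: an acyloxy group → ester.
  CH(COCH3): pendant –COCH3: carbonyl C bonded to two carbons → ketone.
  CH(CONH2): pendant –CONH2: carbonyl C bonded to C and N → amide.
  CH(COOCH3): pendant –COOCH3: carbonyl C bonded to C and –OCH3 → ester.
  CH(CN): pendant –C≡N: nitrile.
  CH(CH2OH): pendant –CH2OH on an sp³ backbone C → alcohol.
  CH(CONH2): pendant –CONH2: carbonyl C bonded to C and N → amide.
  CH(CH2Br): pendant –CH2X: halogen on sp³ carbon → alkyl halide.
  CH(CH2NH2): pendant –CH2NH2: N on sp³ C, no adjacent C=O → amine.
  CH(CN): pendant –C≡N: nitrile.
  COOCH3: –C(=O)OCH3: carbonyl C bonded to C and to –OCH3 → ester (not ketone + ether).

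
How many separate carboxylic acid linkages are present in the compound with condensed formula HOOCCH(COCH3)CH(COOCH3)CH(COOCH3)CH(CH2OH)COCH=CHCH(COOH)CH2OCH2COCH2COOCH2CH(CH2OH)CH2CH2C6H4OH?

Reading the structure from left to right:
  HOOC: –COOH: carbonyl C bonded to –OH and C → carboxylic acid (the –OH is not a separate alcohol).
  CH(COCH3): pendant –COCH3: carbonyl C bonded to two carbons → ketone.
  CH(COOCH3): pendant –COOCH3: carbonyl C bonded to C and –OCH3 → ester.
  CH(COOCH3): pendant –COOCH3: carbonyl C bonded to C and –OCH3 → ester.
  CH(CH2OH): pendant –CH2OH on an sp³ backbone C → alcohol.
  CO: –C(=O)– with carbon on both sides → ketone.
  CH=CH: C=C double bond → alkene.
  CH(COOH): pendant –COOH: carbonyl C bonded to C and –OH → carboxylic acid.
  CH2OCH2: C–O–C with sp³ carbons on both sides and no adjacent C=O → ether.
  CO: –C(=O)– with carbon on both sides → ketone.
  CH2COOCH2: –C(=O)–O–C with C on the carbonyl side → ester.
  CH(CH2OH): pendant –CH2OH on an sp³ backbone C → alcohol.
  C6H4OH: –OH attached directly to an aromatic ring → phenol (not alcohol); the ring itself is an arene.
Carboxylic acid appears at: HOOC, CH(COOH) → 2.

2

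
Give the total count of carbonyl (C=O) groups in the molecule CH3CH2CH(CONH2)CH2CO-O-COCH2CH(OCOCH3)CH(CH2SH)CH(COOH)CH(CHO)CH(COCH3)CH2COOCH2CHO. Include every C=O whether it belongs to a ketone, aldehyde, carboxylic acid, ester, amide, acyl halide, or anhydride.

CH(CONH2): amide, 1 C=O (running total 1).
CH2CO-O-COCH2: anhydride, 2 C=O (running total 3).
CH(OCOCH3): ester, 1 C=O (running total 4).
CH(COOH): carboxylic acid, 1 C=O (running total 5).
CH(CHO): aldehyde, 1 C=O (running total 6).
CH(COCH3): ketone, 1 C=O (running total 7).
CH2COOCH2: ester, 1 C=O (running total 8).
CHO: aldehyde, 1 C=O (running total 9).

9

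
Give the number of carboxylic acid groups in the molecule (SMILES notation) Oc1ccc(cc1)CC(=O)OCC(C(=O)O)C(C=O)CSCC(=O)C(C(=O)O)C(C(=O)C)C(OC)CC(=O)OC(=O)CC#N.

Working along the chain:
  HOC6H4: –OH attached directly to an aromatic ring → phenol (not alcohol); the ring itself is an arene.
  CH2COOCH2: –C(=O)–O–C with C on the carbonyl side → ester.
  CH(COOH): pendant –COOH: carbonyl C bonded to C and –OH → carboxylic acid.
  CH(CHO): pendant –CHO: carbonyl C bonded to C and H → aldehyde.
  CH2SCH2: C–S–C linkage → sulfide (thioether).
  CO: –C(=O)– with carbon on both sides → ketone.
  CH(COOH): pendant –COOH: carbonyl C bonded to C and –OH → carboxylic acid.
  CH(COCH3): pendant –COCH3: carbonyl C bonded to two carbons → ketone.
  CH(OCH3): pendant –OCH3: C–O–C with sp³ C, no adjacent C=O → ether.
  CH2CO-O-COCH2: two acyl groups sharing one oxygen, –C(=O)–O–C(=O)– → anhydride.
  CN: –C≡N: carbon triple-bonded to nitrogen → nitrile.
Carboxylic acid appears at: CH(COOH), CH(COOH) → 2.

2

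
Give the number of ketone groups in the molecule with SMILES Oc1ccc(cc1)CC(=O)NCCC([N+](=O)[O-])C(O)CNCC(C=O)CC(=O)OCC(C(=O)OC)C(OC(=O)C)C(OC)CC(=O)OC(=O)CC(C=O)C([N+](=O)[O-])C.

0

Reading the structure from left to right:
  HOC6H4: –OH attached directly to an aromatic ring → phenol (not alcohol); the ring itself is an arene.
  CH2CONHCH2: –C(=O)–N– linkage → amide (the N is not an amine).
  CH(NO2): –NO2 on an sp³ carbon → nitro (the N=O is not a carbonyl).
  CH(OH): –OH on an sp³ carbon → alcohol (secondary).
  CH2NHCH2: C–N–C with sp³ carbons and no adjacent C=O → amine (secondary).
  CH(CHO): pendant –CHO: carbonyl C bonded to C and H → aldehyde.
  CH2COOCH2: –C(=O)–O–C with C on the carbonyl side → ester.
  CH(COOCH3): pendant –COOCH3: carbonyl C bonded to C and –OCH3 → ester.
  CH(OCOCH3): pendant –OC(=O)CH3: an acyloxy group → ester.
  CH(OCH3): pendant –OCH3: C–O–C with sp³ C, no adjacent C=O → ether.
  CH2CO-O-COCH2: two acyl groups sharing one oxygen, –C(=O)–O–C(=O)– → anhydride.
  CH(CHO): pendant –CHO: carbonyl C bonded to C and H → aldehyde.
  CH(NO2): –NO2 on an sp³ carbon → nitro (the N=O is not a carbonyl).
No segment is a ketone: CH2CONHCH2 is amide, not ketone; CH(CHO) is aldehyde, not ketone; CH2COOCH2 is ester, not ketone. → 0.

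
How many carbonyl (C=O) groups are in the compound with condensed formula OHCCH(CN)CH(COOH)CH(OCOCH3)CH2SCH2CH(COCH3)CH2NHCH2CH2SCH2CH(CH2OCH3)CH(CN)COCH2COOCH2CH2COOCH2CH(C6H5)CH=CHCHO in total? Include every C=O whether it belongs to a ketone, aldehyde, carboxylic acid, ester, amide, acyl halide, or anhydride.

OHC: aldehyde, 1 C=O (running total 1).
CH(COOH): carboxylic acid, 1 C=O (running total 2).
CH(OCOCH3): ester, 1 C=O (running total 3).
CH(COCH3): ketone, 1 C=O (running total 4).
CO: ketone, 1 C=O (running total 5).
CH2COOCH2: ester, 1 C=O (running total 6).
CH2COOCH2: ester, 1 C=O (running total 7).
CHO: aldehyde, 1 C=O (running total 8).

8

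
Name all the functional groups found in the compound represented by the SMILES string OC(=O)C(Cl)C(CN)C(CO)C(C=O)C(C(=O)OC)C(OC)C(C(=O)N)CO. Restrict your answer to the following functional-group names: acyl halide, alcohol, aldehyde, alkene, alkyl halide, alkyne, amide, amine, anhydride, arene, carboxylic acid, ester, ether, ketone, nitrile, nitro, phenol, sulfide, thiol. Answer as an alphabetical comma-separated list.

Taking each segment in turn:
  HOOC: –COOH: carbonyl C bonded to –OH and C → carboxylic acid (the –OH is not a separate alcohol).
  CH(Cl): halogen on an sp³ carbon → alkyl halide.
  CH(CH2NH2): pendant –CH2NH2: N on sp³ C, no adjacent C=O → amine.
  CH(CH2OH): pendant –CH2OH on an sp³ backbone C → alcohol.
  CH(CHO): pendant –CHO: carbonyl C bonded to C and H → aldehyde.
  CH(COOCH3): pendant –COOCH3: carbonyl C bonded to C and –OCH3 → ester.
  CH(OCH3): pendant –OCH3: C–O–C with sp³ C, no adjacent C=O → ether.
  CH(CONH2): pendant –CONH2: carbonyl C bonded to C and N → amide.
  CH2OH: –OH on an sp³ carbon → alcohol.

alcohol, aldehyde, alkyl halide, amide, amine, carboxylic acid, ester, ether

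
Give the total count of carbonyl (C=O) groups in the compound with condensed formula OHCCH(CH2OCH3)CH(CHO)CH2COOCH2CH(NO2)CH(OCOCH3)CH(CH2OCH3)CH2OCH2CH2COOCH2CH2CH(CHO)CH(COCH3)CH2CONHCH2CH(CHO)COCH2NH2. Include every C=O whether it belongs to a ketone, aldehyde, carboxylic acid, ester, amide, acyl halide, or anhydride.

10

OHC: aldehyde, 1 C=O (running total 1).
CH(CHO): aldehyde, 1 C=O (running total 2).
CH2COOCH2: ester, 1 C=O (running total 3).
CH(OCOCH3): ester, 1 C=O (running total 4).
CH2COOCH2: ester, 1 C=O (running total 5).
CH(CHO): aldehyde, 1 C=O (running total 6).
CH(COCH3): ketone, 1 C=O (running total 7).
CH2CONHCH2: amide, 1 C=O (running total 8).
CH(CHO): aldehyde, 1 C=O (running total 9).
CO: ketone, 1 C=O (running total 10).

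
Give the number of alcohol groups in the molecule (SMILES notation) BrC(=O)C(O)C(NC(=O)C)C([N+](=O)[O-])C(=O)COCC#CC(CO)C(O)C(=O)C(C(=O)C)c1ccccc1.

3

Working along the chain:
  BrCO: –C(=O)Br: carbonyl C bonded to C and to a halogen → acyl halide (not alkyl halide).
  CH(OH): –OH on an sp³ carbon → alcohol (secondary).
  CH(NHCOCH3): pendant –NHC(=O)CH3: N bonded to a carbonyl → amide (not amine).
  CH(NO2): –NO2 on an sp³ carbon → nitro (the N=O is not a carbonyl).
  CO: –C(=O)– with carbon on both sides → ketone.
  CH2OCH2: C–O–C with sp³ carbons on both sides and no adjacent C=O → ether.
  C≡C: C≡C triple bond → alkyne.
  CH(CH2OH): pendant –CH2OH on an sp³ backbone C → alcohol.
  CH(OH): –OH on an sp³ carbon → alcohol (secondary).
  CO: –C(=O)– with carbon on both sides → ketone.
  CH(COCH3): pendant –COCH3: carbonyl C bonded to two carbons → ketone.
  C6H5: –C6H5 phenyl ring → arene.
Alcohol appears at: CH(OH), CH(CH2OH), CH(OH) → 3.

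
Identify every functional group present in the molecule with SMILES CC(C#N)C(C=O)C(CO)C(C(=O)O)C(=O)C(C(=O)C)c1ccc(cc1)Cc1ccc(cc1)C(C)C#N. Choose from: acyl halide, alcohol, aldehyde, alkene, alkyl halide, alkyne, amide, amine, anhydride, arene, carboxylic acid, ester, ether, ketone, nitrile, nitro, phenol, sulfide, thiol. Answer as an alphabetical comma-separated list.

Working along the chain:
  CH(CN): pendant –C≡N: nitrile.
  CH(CHO): pendant –CHO: carbonyl C bonded to C and H → aldehyde.
  CH(CH2OH): pendant –CH2OH on an sp³ backbone C → alcohol.
  CH(COOH): pendant –COOH: carbonyl C bonded to C and –OH → carboxylic acid.
  CO: –C(=O)– with carbon on both sides → ketone.
  CH(COCH3): pendant –COCH3: carbonyl C bonded to two carbons → ketone.
  C6H4: para-disubstituted benzene ring → arene.
  C6H4: para-disubstituted benzene ring → arene.
  CN: –C≡N: carbon triple-bonded to nitrogen → nitrile.

alcohol, aldehyde, arene, carboxylic acid, ketone, nitrile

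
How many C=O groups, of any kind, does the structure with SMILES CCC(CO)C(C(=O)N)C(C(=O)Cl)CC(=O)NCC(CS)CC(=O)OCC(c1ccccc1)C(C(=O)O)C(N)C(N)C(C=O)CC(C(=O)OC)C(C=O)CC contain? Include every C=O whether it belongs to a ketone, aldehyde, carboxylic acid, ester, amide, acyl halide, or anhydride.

CH(CONH2): amide, 1 C=O (running total 1).
CH(COCl): acyl halide, 1 C=O (running total 2).
CH2CONHCH2: amide, 1 C=O (running total 3).
CH2COOCH2: ester, 1 C=O (running total 4).
CH(COOH): carboxylic acid, 1 C=O (running total 5).
CH(CHO): aldehyde, 1 C=O (running total 6).
CH(COOCH3): ester, 1 C=O (running total 7).
CH(CHO): aldehyde, 1 C=O (running total 8).

8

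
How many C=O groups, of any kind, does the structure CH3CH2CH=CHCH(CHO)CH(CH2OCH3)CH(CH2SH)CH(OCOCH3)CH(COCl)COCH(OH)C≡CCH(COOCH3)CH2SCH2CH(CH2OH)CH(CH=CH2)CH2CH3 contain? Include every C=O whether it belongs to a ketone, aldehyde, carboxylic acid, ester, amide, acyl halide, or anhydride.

5

CH(CHO): aldehyde, 1 C=O (running total 1).
CH(OCOCH3): ester, 1 C=O (running total 2).
CH(COCl): acyl halide, 1 C=O (running total 3).
CO: ketone, 1 C=O (running total 4).
CH(COOCH3): ester, 1 C=O (running total 5).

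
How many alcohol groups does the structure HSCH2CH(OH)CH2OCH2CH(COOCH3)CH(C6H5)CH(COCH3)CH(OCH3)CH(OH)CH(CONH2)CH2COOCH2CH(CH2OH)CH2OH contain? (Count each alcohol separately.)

Reading the structure from left to right:
  HSCH2: –SH on an sp³ carbon → thiol.
  CH(OH): –OH on an sp³ carbon → alcohol (secondary).
  CH2OCH2: C–O–C with sp³ carbons on both sides and no adjacent C=O → ether.
  CH(COOCH3): pendant –COOCH3: carbonyl C bonded to C and –OCH3 → ester.
  CH(C6H5): pendant –C6H5: benzene ring → arene.
  CH(COCH3): pendant –COCH3: carbonyl C bonded to two carbons → ketone.
  CH(OCH3): pendant –OCH3: C–O–C with sp³ C, no adjacent C=O → ether.
  CH(OH): –OH on an sp³ carbon → alcohol (secondary).
  CH(CONH2): pendant –CONH2: carbonyl C bonded to C and N → amide.
  CH2COOCH2: –C(=O)–O–C with C on the carbonyl side → ester.
  CH(CH2OH): pendant –CH2OH on an sp³ backbone C → alcohol.
  CH2OH: –OH on an sp³ carbon → alcohol.
Alcohol appears at: CH(OH), CH(OH), CH(CH2OH), CH2OH → 4.

4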